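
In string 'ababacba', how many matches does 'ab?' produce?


Pattern 'ab?' matches 'a' optionally followed by 'b'.
String: 'ababacba'
Scanning left to right for 'a' then checking next char:
  Match 1: 'ab' (a followed by b)
  Match 2: 'ab' (a followed by b)
  Match 3: 'a' (a not followed by b)
  Match 4: 'a' (a not followed by b)
Total matches: 4

4


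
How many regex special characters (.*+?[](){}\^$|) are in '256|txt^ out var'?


Regex special characters are: . * + ? [ ] ( ) { } \ ^ $ |
Scanning '256|txt^ out var':
  pos 3: '|' -> SPECIAL
  pos 7: '^' -> SPECIAL
Special chars found: ['|', '^']
Total: 2

2


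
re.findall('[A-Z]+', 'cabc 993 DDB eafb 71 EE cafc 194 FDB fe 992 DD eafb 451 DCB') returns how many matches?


Pattern '[A-Z]+' finds one or more uppercase letters.
Text: 'cabc 993 DDB eafb 71 EE cafc 194 FDB fe 992 DD eafb 451 DCB'
Scanning for matches:
  Match 1: 'DDB'
  Match 2: 'EE'
  Match 3: 'FDB'
  Match 4: 'DD'
  Match 5: 'DCB'
Total matches: 5

5


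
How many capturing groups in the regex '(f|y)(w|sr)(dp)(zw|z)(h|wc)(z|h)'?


To count capturing groups, count each '(' that starts a group.
Pattern: '(f|y)(w|sr)(dp)(zw|z)(h|wc)(z|h)'
Walking through the pattern:
  Position 0: '(' -> group #1
  Position 5: '(' -> group #2
  Position 11: '(' -> group #3
  Position 15: '(' -> group #4
  Position 21: '(' -> group #5
  Position 27: '(' -> group #6
Total capturing groups: 6

6


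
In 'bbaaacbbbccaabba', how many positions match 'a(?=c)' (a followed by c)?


Lookahead 'a(?=c)' matches 'a' only when followed by 'c'.
String: 'bbaaacbbbccaabba'
Checking each position where char is 'a':
  pos 2: 'a' -> no (next='a')
  pos 3: 'a' -> no (next='a')
  pos 4: 'a' -> MATCH (next='c')
  pos 11: 'a' -> no (next='a')
  pos 12: 'a' -> no (next='b')
Matching positions: [4]
Count: 1

1


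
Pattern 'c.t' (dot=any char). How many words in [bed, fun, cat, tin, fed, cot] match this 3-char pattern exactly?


Pattern 'c.t' means: starts with 'c', any single char, ends with 't'.
Checking each word (must be exactly 3 chars):
  'bed' (len=3): no
  'fun' (len=3): no
  'cat' (len=3): MATCH
  'tin' (len=3): no
  'fed' (len=3): no
  'cot' (len=3): MATCH
Matching words: ['cat', 'cot']
Total: 2

2


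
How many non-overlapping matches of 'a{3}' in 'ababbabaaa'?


Pattern 'a{3}' matches exactly 3 consecutive a's (greedy, non-overlapping).
String: 'ababbabaaa'
Scanning for runs of a's:
  Run at pos 0: 'a' (length 1) -> 0 match(es)
  Run at pos 2: 'a' (length 1) -> 0 match(es)
  Run at pos 5: 'a' (length 1) -> 0 match(es)
  Run at pos 7: 'aaa' (length 3) -> 1 match(es)
Matches found: ['aaa']
Total: 1

1


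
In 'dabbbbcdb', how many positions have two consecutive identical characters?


Looking for consecutive identical characters in 'dabbbbcdb':
  pos 0-1: 'd' vs 'a' -> different
  pos 1-2: 'a' vs 'b' -> different
  pos 2-3: 'b' vs 'b' -> MATCH ('bb')
  pos 3-4: 'b' vs 'b' -> MATCH ('bb')
  pos 4-5: 'b' vs 'b' -> MATCH ('bb')
  pos 5-6: 'b' vs 'c' -> different
  pos 6-7: 'c' vs 'd' -> different
  pos 7-8: 'd' vs 'b' -> different
Consecutive identical pairs: ['bb', 'bb', 'bb']
Count: 3

3


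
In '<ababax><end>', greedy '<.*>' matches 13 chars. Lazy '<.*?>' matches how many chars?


Greedy '<.*>' tries to match as MUCH as possible.
Lazy '<.*?>' tries to match as LITTLE as possible.

String: '<ababax><end>'
Greedy '<.*>' starts at first '<' and extends to the LAST '>': '<ababax><end>' (13 chars)
Lazy '<.*?>' starts at first '<' and stops at the FIRST '>': '<ababax>' (8 chars)

8


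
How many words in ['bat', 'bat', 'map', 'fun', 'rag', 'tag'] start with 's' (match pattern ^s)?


Pattern ^s anchors to start of word. Check which words begin with 's':
  'bat' -> no
  'bat' -> no
  'map' -> no
  'fun' -> no
  'rag' -> no
  'tag' -> no
Matching words: []
Count: 0

0


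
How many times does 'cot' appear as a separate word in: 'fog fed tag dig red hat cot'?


Scanning each word for exact match 'cot':
  Word 1: 'fog' -> no
  Word 2: 'fed' -> no
  Word 3: 'tag' -> no
  Word 4: 'dig' -> no
  Word 5: 'red' -> no
  Word 6: 'hat' -> no
  Word 7: 'cot' -> MATCH
Total matches: 1

1


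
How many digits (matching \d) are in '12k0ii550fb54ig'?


\d matches any digit 0-9.
Scanning '12k0ii550fb54ig':
  pos 0: '1' -> DIGIT
  pos 1: '2' -> DIGIT
  pos 3: '0' -> DIGIT
  pos 6: '5' -> DIGIT
  pos 7: '5' -> DIGIT
  pos 8: '0' -> DIGIT
  pos 11: '5' -> DIGIT
  pos 12: '4' -> DIGIT
Digits found: ['1', '2', '0', '5', '5', '0', '5', '4']
Total: 8

8


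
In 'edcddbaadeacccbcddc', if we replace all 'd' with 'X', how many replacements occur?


re.sub('d', 'X', text) replaces every occurrence of 'd' with 'X'.
Text: 'edcddbaadeacccbcddc'
Scanning for 'd':
  pos 1: 'd' -> replacement #1
  pos 3: 'd' -> replacement #2
  pos 4: 'd' -> replacement #3
  pos 8: 'd' -> replacement #4
  pos 16: 'd' -> replacement #5
  pos 17: 'd' -> replacement #6
Total replacements: 6

6


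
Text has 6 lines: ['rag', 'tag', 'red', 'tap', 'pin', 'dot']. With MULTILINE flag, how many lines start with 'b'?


With MULTILINE flag, ^ matches the start of each line.
Lines: ['rag', 'tag', 'red', 'tap', 'pin', 'dot']
Checking which lines start with 'b':
  Line 1: 'rag' -> no
  Line 2: 'tag' -> no
  Line 3: 'red' -> no
  Line 4: 'tap' -> no
  Line 5: 'pin' -> no
  Line 6: 'dot' -> no
Matching lines: []
Count: 0

0


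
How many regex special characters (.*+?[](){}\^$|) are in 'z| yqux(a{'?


Regex special characters are: . * + ? [ ] ( ) { } \ ^ $ |
Scanning 'z| yqux(a{':
  pos 1: '|' -> SPECIAL
  pos 7: '(' -> SPECIAL
  pos 9: '{' -> SPECIAL
Special chars found: ['|', '(', '{']
Total: 3

3


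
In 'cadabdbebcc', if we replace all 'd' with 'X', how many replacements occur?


re.sub('d', 'X', text) replaces every occurrence of 'd' with 'X'.
Text: 'cadabdbebcc'
Scanning for 'd':
  pos 2: 'd' -> replacement #1
  pos 5: 'd' -> replacement #2
Total replacements: 2

2


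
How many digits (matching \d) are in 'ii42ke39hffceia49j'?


\d matches any digit 0-9.
Scanning 'ii42ke39hffceia49j':
  pos 2: '4' -> DIGIT
  pos 3: '2' -> DIGIT
  pos 6: '3' -> DIGIT
  pos 7: '9' -> DIGIT
  pos 15: '4' -> DIGIT
  pos 16: '9' -> DIGIT
Digits found: ['4', '2', '3', '9', '4', '9']
Total: 6

6


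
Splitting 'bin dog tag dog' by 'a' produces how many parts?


Splitting by 'a' breaks the string at each occurrence of the separator.
Text: 'bin dog tag dog'
Parts after split:
  Part 1: 'bin dog t'
  Part 2: 'g dog'
Total parts: 2

2


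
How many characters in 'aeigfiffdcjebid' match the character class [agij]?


Character class [agij] matches any of: {a, g, i, j}
Scanning string 'aeigfiffdcjebid' character by character:
  pos 0: 'a' -> MATCH
  pos 1: 'e' -> no
  pos 2: 'i' -> MATCH
  pos 3: 'g' -> MATCH
  pos 4: 'f' -> no
  pos 5: 'i' -> MATCH
  pos 6: 'f' -> no
  pos 7: 'f' -> no
  pos 8: 'd' -> no
  pos 9: 'c' -> no
  pos 10: 'j' -> MATCH
  pos 11: 'e' -> no
  pos 12: 'b' -> no
  pos 13: 'i' -> MATCH
  pos 14: 'd' -> no
Total matches: 6

6


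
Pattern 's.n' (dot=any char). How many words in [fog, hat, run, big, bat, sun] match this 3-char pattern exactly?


Pattern 's.n' means: starts with 's', any single char, ends with 'n'.
Checking each word (must be exactly 3 chars):
  'fog' (len=3): no
  'hat' (len=3): no
  'run' (len=3): no
  'big' (len=3): no
  'bat' (len=3): no
  'sun' (len=3): MATCH
Matching words: ['sun']
Total: 1

1


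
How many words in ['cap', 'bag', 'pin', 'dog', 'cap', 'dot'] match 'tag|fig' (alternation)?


Alternation 'tag|fig' matches either 'tag' or 'fig'.
Checking each word:
  'cap' -> no
  'bag' -> no
  'pin' -> no
  'dog' -> no
  'cap' -> no
  'dot' -> no
Matches: []
Count: 0

0


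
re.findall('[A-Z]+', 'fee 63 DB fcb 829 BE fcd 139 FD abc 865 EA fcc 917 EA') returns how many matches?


Pattern '[A-Z]+' finds one or more uppercase letters.
Text: 'fee 63 DB fcb 829 BE fcd 139 FD abc 865 EA fcc 917 EA'
Scanning for matches:
  Match 1: 'DB'
  Match 2: 'BE'
  Match 3: 'FD'
  Match 4: 'EA'
  Match 5: 'EA'
Total matches: 5

5


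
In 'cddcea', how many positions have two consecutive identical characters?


Looking for consecutive identical characters in 'cddcea':
  pos 0-1: 'c' vs 'd' -> different
  pos 1-2: 'd' vs 'd' -> MATCH ('dd')
  pos 2-3: 'd' vs 'c' -> different
  pos 3-4: 'c' vs 'e' -> different
  pos 4-5: 'e' vs 'a' -> different
Consecutive identical pairs: ['dd']
Count: 1

1


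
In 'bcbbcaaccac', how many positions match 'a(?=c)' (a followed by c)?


Lookahead 'a(?=c)' matches 'a' only when followed by 'c'.
String: 'bcbbcaaccac'
Checking each position where char is 'a':
  pos 5: 'a' -> no (next='a')
  pos 6: 'a' -> MATCH (next='c')
  pos 9: 'a' -> MATCH (next='c')
Matching positions: [6, 9]
Count: 2

2


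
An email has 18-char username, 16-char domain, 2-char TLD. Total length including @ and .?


An email address has format: username@domain.tld
Username length: 18
'@' character: 1
Domain length: 16
'.' character: 1
TLD length: 2
Total = 18 + 1 + 16 + 1 + 2 = 38

38


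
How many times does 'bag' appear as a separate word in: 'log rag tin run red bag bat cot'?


Scanning each word for exact match 'bag':
  Word 1: 'log' -> no
  Word 2: 'rag' -> no
  Word 3: 'tin' -> no
  Word 4: 'run' -> no
  Word 5: 'red' -> no
  Word 6: 'bag' -> MATCH
  Word 7: 'bat' -> no
  Word 8: 'cot' -> no
Total matches: 1

1


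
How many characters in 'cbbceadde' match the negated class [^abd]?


Negated class [^abd] matches any char NOT in {a, b, d}
Scanning 'cbbceadde':
  pos 0: 'c' -> MATCH
  pos 1: 'b' -> no (excluded)
  pos 2: 'b' -> no (excluded)
  pos 3: 'c' -> MATCH
  pos 4: 'e' -> MATCH
  pos 5: 'a' -> no (excluded)
  pos 6: 'd' -> no (excluded)
  pos 7: 'd' -> no (excluded)
  pos 8: 'e' -> MATCH
Total matches: 4

4


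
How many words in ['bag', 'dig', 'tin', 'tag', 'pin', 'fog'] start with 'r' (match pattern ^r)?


Pattern ^r anchors to start of word. Check which words begin with 'r':
  'bag' -> no
  'dig' -> no
  'tin' -> no
  'tag' -> no
  'pin' -> no
  'fog' -> no
Matching words: []
Count: 0

0


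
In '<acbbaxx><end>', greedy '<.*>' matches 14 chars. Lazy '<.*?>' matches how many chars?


Greedy '<.*>' tries to match as MUCH as possible.
Lazy '<.*?>' tries to match as LITTLE as possible.

String: '<acbbaxx><end>'
Greedy '<.*>' starts at first '<' and extends to the LAST '>': '<acbbaxx><end>' (14 chars)
Lazy '<.*?>' starts at first '<' and stops at the FIRST '>': '<acbbaxx>' (9 chars)

9


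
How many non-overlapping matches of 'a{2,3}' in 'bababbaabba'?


Pattern 'a{2,3}' matches between 2 and 3 consecutive a's (greedy).
String: 'bababbaabba'
Finding runs of a's and applying greedy matching:
  Run at pos 1: 'a' (length 1)
  Run at pos 3: 'a' (length 1)
  Run at pos 6: 'aa' (length 2)
  Run at pos 10: 'a' (length 1)
Matches: ['aa']
Count: 1

1


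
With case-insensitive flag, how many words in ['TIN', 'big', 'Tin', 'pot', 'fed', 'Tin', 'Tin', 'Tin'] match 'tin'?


Case-insensitive matching: compare each word's lowercase form to 'tin'.
  'TIN' -> lower='tin' -> MATCH
  'big' -> lower='big' -> no
  'Tin' -> lower='tin' -> MATCH
  'pot' -> lower='pot' -> no
  'fed' -> lower='fed' -> no
  'Tin' -> lower='tin' -> MATCH
  'Tin' -> lower='tin' -> MATCH
  'Tin' -> lower='tin' -> MATCH
Matches: ['TIN', 'Tin', 'Tin', 'Tin', 'Tin']
Count: 5

5


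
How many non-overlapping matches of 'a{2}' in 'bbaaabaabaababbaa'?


Pattern 'a{2}' matches exactly 2 consecutive a's (greedy, non-overlapping).
String: 'bbaaabaabaababbaa'
Scanning for runs of a's:
  Run at pos 2: 'aaa' (length 3) -> 1 match(es)
  Run at pos 6: 'aa' (length 2) -> 1 match(es)
  Run at pos 9: 'aa' (length 2) -> 1 match(es)
  Run at pos 12: 'a' (length 1) -> 0 match(es)
  Run at pos 15: 'aa' (length 2) -> 1 match(es)
Matches found: ['aa', 'aa', 'aa', 'aa']
Total: 4

4


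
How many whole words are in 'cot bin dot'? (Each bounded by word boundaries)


Word boundaries (\b) mark the start/end of each word.
Text: 'cot bin dot'
Splitting by whitespace:
  Word 1: 'cot'
  Word 2: 'bin'
  Word 3: 'dot'
Total whole words: 3

3


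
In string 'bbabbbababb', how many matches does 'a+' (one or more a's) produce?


Pattern 'a+' matches one or more consecutive a's.
String: 'bbabbbababb'
Scanning for runs of a:
  Match 1: 'a' (length 1)
  Match 2: 'a' (length 1)
  Match 3: 'a' (length 1)
Total matches: 3

3


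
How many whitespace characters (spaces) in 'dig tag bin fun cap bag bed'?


\s matches whitespace characters (spaces, tabs, etc.).
Text: 'dig tag bin fun cap bag bed'
This text has 7 words separated by spaces.
Number of spaces = number of words - 1 = 7 - 1 = 6

6


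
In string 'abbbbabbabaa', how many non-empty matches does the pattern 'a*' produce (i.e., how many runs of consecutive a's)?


Pattern 'a*' matches zero or more a's. We want non-empty runs of consecutive a's.
String: 'abbbbabbabaa'
Walking through the string to find runs of a's:
  Run 1: positions 0-0 -> 'a'
  Run 2: positions 5-5 -> 'a'
  Run 3: positions 8-8 -> 'a'
  Run 4: positions 10-11 -> 'aa'
Non-empty runs found: ['a', 'a', 'a', 'aa']
Count: 4

4


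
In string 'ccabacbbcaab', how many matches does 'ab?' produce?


Pattern 'ab?' matches 'a' optionally followed by 'b'.
String: 'ccabacbbcaab'
Scanning left to right for 'a' then checking next char:
  Match 1: 'ab' (a followed by b)
  Match 2: 'a' (a not followed by b)
  Match 3: 'a' (a not followed by b)
  Match 4: 'ab' (a followed by b)
Total matches: 4

4


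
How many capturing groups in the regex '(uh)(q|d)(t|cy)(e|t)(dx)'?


To count capturing groups, count each '(' that starts a group.
Pattern: '(uh)(q|d)(t|cy)(e|t)(dx)'
Walking through the pattern:
  Position 0: '(' -> group #1
  Position 4: '(' -> group #2
  Position 9: '(' -> group #3
  Position 15: '(' -> group #4
  Position 20: '(' -> group #5
Total capturing groups: 5

5


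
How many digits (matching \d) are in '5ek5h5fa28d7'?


\d matches any digit 0-9.
Scanning '5ek5h5fa28d7':
  pos 0: '5' -> DIGIT
  pos 3: '5' -> DIGIT
  pos 5: '5' -> DIGIT
  pos 8: '2' -> DIGIT
  pos 9: '8' -> DIGIT
  pos 11: '7' -> DIGIT
Digits found: ['5', '5', '5', '2', '8', '7']
Total: 6

6


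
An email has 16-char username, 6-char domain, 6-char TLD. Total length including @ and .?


An email address has format: username@domain.tld
Username length: 16
'@' character: 1
Domain length: 6
'.' character: 1
TLD length: 6
Total = 16 + 1 + 6 + 1 + 6 = 30

30


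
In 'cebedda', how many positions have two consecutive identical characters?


Looking for consecutive identical characters in 'cebedda':
  pos 0-1: 'c' vs 'e' -> different
  pos 1-2: 'e' vs 'b' -> different
  pos 2-3: 'b' vs 'e' -> different
  pos 3-4: 'e' vs 'd' -> different
  pos 4-5: 'd' vs 'd' -> MATCH ('dd')
  pos 5-6: 'd' vs 'a' -> different
Consecutive identical pairs: ['dd']
Count: 1

1


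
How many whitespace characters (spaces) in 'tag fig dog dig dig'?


\s matches whitespace characters (spaces, tabs, etc.).
Text: 'tag fig dog dig dig'
This text has 5 words separated by spaces.
Number of spaces = number of words - 1 = 5 - 1 = 4

4


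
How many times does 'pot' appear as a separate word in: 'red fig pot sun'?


Scanning each word for exact match 'pot':
  Word 1: 'red' -> no
  Word 2: 'fig' -> no
  Word 3: 'pot' -> MATCH
  Word 4: 'sun' -> no
Total matches: 1

1


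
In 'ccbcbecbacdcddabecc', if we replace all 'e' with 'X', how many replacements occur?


re.sub('e', 'X', text) replaces every occurrence of 'e' with 'X'.
Text: 'ccbcbecbacdcddabecc'
Scanning for 'e':
  pos 5: 'e' -> replacement #1
  pos 16: 'e' -> replacement #2
Total replacements: 2

2


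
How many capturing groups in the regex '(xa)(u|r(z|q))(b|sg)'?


To count capturing groups, count each '(' that starts a group.
Pattern: '(xa)(u|r(z|q))(b|sg)'
Walking through the pattern:
  Position 0: '(' -> group #1
  Position 4: '(' -> group #2
  Position 8: '(' -> group #3
  Position 14: '(' -> group #4
Total capturing groups: 4

4


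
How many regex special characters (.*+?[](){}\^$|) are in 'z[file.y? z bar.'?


Regex special characters are: . * + ? [ ] ( ) { } \ ^ $ |
Scanning 'z[file.y? z bar.':
  pos 1: '[' -> SPECIAL
  pos 6: '.' -> SPECIAL
  pos 8: '?' -> SPECIAL
  pos 15: '.' -> SPECIAL
Special chars found: ['[', '.', '?', '.']
Total: 4

4


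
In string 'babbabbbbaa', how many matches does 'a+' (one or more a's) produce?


Pattern 'a+' matches one or more consecutive a's.
String: 'babbabbbbaa'
Scanning for runs of a:
  Match 1: 'a' (length 1)
  Match 2: 'a' (length 1)
  Match 3: 'aa' (length 2)
Total matches: 3

3


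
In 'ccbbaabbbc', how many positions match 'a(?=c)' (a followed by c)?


Lookahead 'a(?=c)' matches 'a' only when followed by 'c'.
String: 'ccbbaabbbc'
Checking each position where char is 'a':
  pos 4: 'a' -> no (next='a')
  pos 5: 'a' -> no (next='b')
Matching positions: []
Count: 0

0


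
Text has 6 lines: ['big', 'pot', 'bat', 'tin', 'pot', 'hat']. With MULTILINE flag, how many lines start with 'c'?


With MULTILINE flag, ^ matches the start of each line.
Lines: ['big', 'pot', 'bat', 'tin', 'pot', 'hat']
Checking which lines start with 'c':
  Line 1: 'big' -> no
  Line 2: 'pot' -> no
  Line 3: 'bat' -> no
  Line 4: 'tin' -> no
  Line 5: 'pot' -> no
  Line 6: 'hat' -> no
Matching lines: []
Count: 0

0


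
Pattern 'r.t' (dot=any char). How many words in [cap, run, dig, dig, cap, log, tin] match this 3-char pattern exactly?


Pattern 'r.t' means: starts with 'r', any single char, ends with 't'.
Checking each word (must be exactly 3 chars):
  'cap' (len=3): no
  'run' (len=3): no
  'dig' (len=3): no
  'dig' (len=3): no
  'cap' (len=3): no
  'log' (len=3): no
  'tin' (len=3): no
Matching words: []
Total: 0

0


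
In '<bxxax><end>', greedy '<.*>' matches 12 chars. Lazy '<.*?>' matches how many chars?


Greedy '<.*>' tries to match as MUCH as possible.
Lazy '<.*?>' tries to match as LITTLE as possible.

String: '<bxxax><end>'
Greedy '<.*>' starts at first '<' and extends to the LAST '>': '<bxxax><end>' (12 chars)
Lazy '<.*?>' starts at first '<' and stops at the FIRST '>': '<bxxax>' (7 chars)

7


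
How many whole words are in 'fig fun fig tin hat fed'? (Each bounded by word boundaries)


Word boundaries (\b) mark the start/end of each word.
Text: 'fig fun fig tin hat fed'
Splitting by whitespace:
  Word 1: 'fig'
  Word 2: 'fun'
  Word 3: 'fig'
  Word 4: 'tin'
  Word 5: 'hat'
  Word 6: 'fed'
Total whole words: 6

6


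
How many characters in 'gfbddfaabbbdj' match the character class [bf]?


Character class [bf] matches any of: {b, f}
Scanning string 'gfbddfaabbbdj' character by character:
  pos 0: 'g' -> no
  pos 1: 'f' -> MATCH
  pos 2: 'b' -> MATCH
  pos 3: 'd' -> no
  pos 4: 'd' -> no
  pos 5: 'f' -> MATCH
  pos 6: 'a' -> no
  pos 7: 'a' -> no
  pos 8: 'b' -> MATCH
  pos 9: 'b' -> MATCH
  pos 10: 'b' -> MATCH
  pos 11: 'd' -> no
  pos 12: 'j' -> no
Total matches: 6

6


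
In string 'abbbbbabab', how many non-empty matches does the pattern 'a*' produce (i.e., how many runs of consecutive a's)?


Pattern 'a*' matches zero or more a's. We want non-empty runs of consecutive a's.
String: 'abbbbbabab'
Walking through the string to find runs of a's:
  Run 1: positions 0-0 -> 'a'
  Run 2: positions 6-6 -> 'a'
  Run 3: positions 8-8 -> 'a'
Non-empty runs found: ['a', 'a', 'a']
Count: 3

3


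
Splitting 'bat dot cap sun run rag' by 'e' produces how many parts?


Splitting by 'e' breaks the string at each occurrence of the separator.
Text: 'bat dot cap sun run rag'
Parts after split:
  Part 1: 'bat dot cap sun run rag'
Total parts: 1

1


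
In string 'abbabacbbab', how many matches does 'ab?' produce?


Pattern 'ab?' matches 'a' optionally followed by 'b'.
String: 'abbabacbbab'
Scanning left to right for 'a' then checking next char:
  Match 1: 'ab' (a followed by b)
  Match 2: 'ab' (a followed by b)
  Match 3: 'a' (a not followed by b)
  Match 4: 'ab' (a followed by b)
Total matches: 4

4


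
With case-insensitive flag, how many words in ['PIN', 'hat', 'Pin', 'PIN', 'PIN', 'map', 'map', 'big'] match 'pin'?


Case-insensitive matching: compare each word's lowercase form to 'pin'.
  'PIN' -> lower='pin' -> MATCH
  'hat' -> lower='hat' -> no
  'Pin' -> lower='pin' -> MATCH
  'PIN' -> lower='pin' -> MATCH
  'PIN' -> lower='pin' -> MATCH
  'map' -> lower='map' -> no
  'map' -> lower='map' -> no
  'big' -> lower='big' -> no
Matches: ['PIN', 'Pin', 'PIN', 'PIN']
Count: 4

4


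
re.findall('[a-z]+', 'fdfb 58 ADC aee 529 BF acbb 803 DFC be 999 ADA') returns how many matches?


Pattern '[a-z]+' finds one or more lowercase letters.
Text: 'fdfb 58 ADC aee 529 BF acbb 803 DFC be 999 ADA'
Scanning for matches:
  Match 1: 'fdfb'
  Match 2: 'aee'
  Match 3: 'acbb'
  Match 4: 'be'
Total matches: 4

4


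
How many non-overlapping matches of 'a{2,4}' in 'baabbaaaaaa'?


Pattern 'a{2,4}' matches between 2 and 4 consecutive a's (greedy).
String: 'baabbaaaaaa'
Finding runs of a's and applying greedy matching:
  Run at pos 1: 'aa' (length 2)
  Run at pos 5: 'aaaaaa' (length 6)
Matches: ['aa', 'aaaa', 'aa']
Count: 3

3


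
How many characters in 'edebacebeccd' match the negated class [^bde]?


Negated class [^bde] matches any char NOT in {b, d, e}
Scanning 'edebacebeccd':
  pos 0: 'e' -> no (excluded)
  pos 1: 'd' -> no (excluded)
  pos 2: 'e' -> no (excluded)
  pos 3: 'b' -> no (excluded)
  pos 4: 'a' -> MATCH
  pos 5: 'c' -> MATCH
  pos 6: 'e' -> no (excluded)
  pos 7: 'b' -> no (excluded)
  pos 8: 'e' -> no (excluded)
  pos 9: 'c' -> MATCH
  pos 10: 'c' -> MATCH
  pos 11: 'd' -> no (excluded)
Total matches: 4

4


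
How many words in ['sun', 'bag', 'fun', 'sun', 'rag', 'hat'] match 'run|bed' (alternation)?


Alternation 'run|bed' matches either 'run' or 'bed'.
Checking each word:
  'sun' -> no
  'bag' -> no
  'fun' -> no
  'sun' -> no
  'rag' -> no
  'hat' -> no
Matches: []
Count: 0

0


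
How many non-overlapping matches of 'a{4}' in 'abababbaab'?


Pattern 'a{4}' matches exactly 4 consecutive a's (greedy, non-overlapping).
String: 'abababbaab'
Scanning for runs of a's:
  Run at pos 0: 'a' (length 1) -> 0 match(es)
  Run at pos 2: 'a' (length 1) -> 0 match(es)
  Run at pos 4: 'a' (length 1) -> 0 match(es)
  Run at pos 7: 'aa' (length 2) -> 0 match(es)
Matches found: []
Total: 0

0


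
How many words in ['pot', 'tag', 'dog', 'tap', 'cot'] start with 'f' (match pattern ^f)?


Pattern ^f anchors to start of word. Check which words begin with 'f':
  'pot' -> no
  'tag' -> no
  'dog' -> no
  'tap' -> no
  'cot' -> no
Matching words: []
Count: 0

0


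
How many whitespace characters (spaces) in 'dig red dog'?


\s matches whitespace characters (spaces, tabs, etc.).
Text: 'dig red dog'
This text has 3 words separated by spaces.
Number of spaces = number of words - 1 = 3 - 1 = 2

2


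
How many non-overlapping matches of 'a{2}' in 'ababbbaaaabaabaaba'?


Pattern 'a{2}' matches exactly 2 consecutive a's (greedy, non-overlapping).
String: 'ababbbaaaabaabaaba'
Scanning for runs of a's:
  Run at pos 0: 'a' (length 1) -> 0 match(es)
  Run at pos 2: 'a' (length 1) -> 0 match(es)
  Run at pos 6: 'aaaa' (length 4) -> 2 match(es)
  Run at pos 11: 'aa' (length 2) -> 1 match(es)
  Run at pos 14: 'aa' (length 2) -> 1 match(es)
  Run at pos 17: 'a' (length 1) -> 0 match(es)
Matches found: ['aa', 'aa', 'aa', 'aa']
Total: 4

4


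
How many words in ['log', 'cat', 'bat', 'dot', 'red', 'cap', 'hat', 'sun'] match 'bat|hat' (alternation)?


Alternation 'bat|hat' matches either 'bat' or 'hat'.
Checking each word:
  'log' -> no
  'cat' -> no
  'bat' -> MATCH
  'dot' -> no
  'red' -> no
  'cap' -> no
  'hat' -> MATCH
  'sun' -> no
Matches: ['bat', 'hat']
Count: 2

2


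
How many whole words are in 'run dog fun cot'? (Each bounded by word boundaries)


Word boundaries (\b) mark the start/end of each word.
Text: 'run dog fun cot'
Splitting by whitespace:
  Word 1: 'run'
  Word 2: 'dog'
  Word 3: 'fun'
  Word 4: 'cot'
Total whole words: 4

4


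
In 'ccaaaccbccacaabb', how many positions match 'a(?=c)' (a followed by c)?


Lookahead 'a(?=c)' matches 'a' only when followed by 'c'.
String: 'ccaaaccbccacaabb'
Checking each position where char is 'a':
  pos 2: 'a' -> no (next='a')
  pos 3: 'a' -> no (next='a')
  pos 4: 'a' -> MATCH (next='c')
  pos 10: 'a' -> MATCH (next='c')
  pos 12: 'a' -> no (next='a')
  pos 13: 'a' -> no (next='b')
Matching positions: [4, 10]
Count: 2

2


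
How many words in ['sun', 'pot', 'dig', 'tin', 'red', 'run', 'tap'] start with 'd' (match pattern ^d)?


Pattern ^d anchors to start of word. Check which words begin with 'd':
  'sun' -> no
  'pot' -> no
  'dig' -> MATCH (starts with 'd')
  'tin' -> no
  'red' -> no
  'run' -> no
  'tap' -> no
Matching words: ['dig']
Count: 1

1


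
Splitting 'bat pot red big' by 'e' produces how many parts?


Splitting by 'e' breaks the string at each occurrence of the separator.
Text: 'bat pot red big'
Parts after split:
  Part 1: 'bat pot r'
  Part 2: 'd big'
Total parts: 2

2


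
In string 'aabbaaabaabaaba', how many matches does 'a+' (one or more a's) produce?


Pattern 'a+' matches one or more consecutive a's.
String: 'aabbaaabaabaaba'
Scanning for runs of a:
  Match 1: 'aa' (length 2)
  Match 2: 'aaa' (length 3)
  Match 3: 'aa' (length 2)
  Match 4: 'aa' (length 2)
  Match 5: 'a' (length 1)
Total matches: 5

5


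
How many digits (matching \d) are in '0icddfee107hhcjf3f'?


\d matches any digit 0-9.
Scanning '0icddfee107hhcjf3f':
  pos 0: '0' -> DIGIT
  pos 8: '1' -> DIGIT
  pos 9: '0' -> DIGIT
  pos 10: '7' -> DIGIT
  pos 16: '3' -> DIGIT
Digits found: ['0', '1', '0', '7', '3']
Total: 5

5


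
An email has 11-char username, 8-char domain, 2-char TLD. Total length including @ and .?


An email address has format: username@domain.tld
Username length: 11
'@' character: 1
Domain length: 8
'.' character: 1
TLD length: 2
Total = 11 + 1 + 8 + 1 + 2 = 23

23


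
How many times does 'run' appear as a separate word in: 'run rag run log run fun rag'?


Scanning each word for exact match 'run':
  Word 1: 'run' -> MATCH
  Word 2: 'rag' -> no
  Word 3: 'run' -> MATCH
  Word 4: 'log' -> no
  Word 5: 'run' -> MATCH
  Word 6: 'fun' -> no
  Word 7: 'rag' -> no
Total matches: 3

3


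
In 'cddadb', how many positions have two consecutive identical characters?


Looking for consecutive identical characters in 'cddadb':
  pos 0-1: 'c' vs 'd' -> different
  pos 1-2: 'd' vs 'd' -> MATCH ('dd')
  pos 2-3: 'd' vs 'a' -> different
  pos 3-4: 'a' vs 'd' -> different
  pos 4-5: 'd' vs 'b' -> different
Consecutive identical pairs: ['dd']
Count: 1

1


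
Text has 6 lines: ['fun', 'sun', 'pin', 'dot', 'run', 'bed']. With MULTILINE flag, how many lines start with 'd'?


With MULTILINE flag, ^ matches the start of each line.
Lines: ['fun', 'sun', 'pin', 'dot', 'run', 'bed']
Checking which lines start with 'd':
  Line 1: 'fun' -> no
  Line 2: 'sun' -> no
  Line 3: 'pin' -> no
  Line 4: 'dot' -> MATCH
  Line 5: 'run' -> no
  Line 6: 'bed' -> no
Matching lines: ['dot']
Count: 1

1


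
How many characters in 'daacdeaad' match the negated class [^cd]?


Negated class [^cd] matches any char NOT in {c, d}
Scanning 'daacdeaad':
  pos 0: 'd' -> no (excluded)
  pos 1: 'a' -> MATCH
  pos 2: 'a' -> MATCH
  pos 3: 'c' -> no (excluded)
  pos 4: 'd' -> no (excluded)
  pos 5: 'e' -> MATCH
  pos 6: 'a' -> MATCH
  pos 7: 'a' -> MATCH
  pos 8: 'd' -> no (excluded)
Total matches: 5

5


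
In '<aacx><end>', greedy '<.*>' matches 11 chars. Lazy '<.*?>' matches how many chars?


Greedy '<.*>' tries to match as MUCH as possible.
Lazy '<.*?>' tries to match as LITTLE as possible.

String: '<aacx><end>'
Greedy '<.*>' starts at first '<' and extends to the LAST '>': '<aacx><end>' (11 chars)
Lazy '<.*?>' starts at first '<' and stops at the FIRST '>': '<aacx>' (6 chars)

6


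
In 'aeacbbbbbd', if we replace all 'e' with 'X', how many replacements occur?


re.sub('e', 'X', text) replaces every occurrence of 'e' with 'X'.
Text: 'aeacbbbbbd'
Scanning for 'e':
  pos 1: 'e' -> replacement #1
Total replacements: 1

1


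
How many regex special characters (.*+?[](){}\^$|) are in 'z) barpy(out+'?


Regex special characters are: . * + ? [ ] ( ) { } \ ^ $ |
Scanning 'z) barpy(out+':
  pos 1: ')' -> SPECIAL
  pos 8: '(' -> SPECIAL
  pos 12: '+' -> SPECIAL
Special chars found: [')', '(', '+']
Total: 3

3


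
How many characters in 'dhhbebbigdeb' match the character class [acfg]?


Character class [acfg] matches any of: {a, c, f, g}
Scanning string 'dhhbebbigdeb' character by character:
  pos 0: 'd' -> no
  pos 1: 'h' -> no
  pos 2: 'h' -> no
  pos 3: 'b' -> no
  pos 4: 'e' -> no
  pos 5: 'b' -> no
  pos 6: 'b' -> no
  pos 7: 'i' -> no
  pos 8: 'g' -> MATCH
  pos 9: 'd' -> no
  pos 10: 'e' -> no
  pos 11: 'b' -> no
Total matches: 1

1


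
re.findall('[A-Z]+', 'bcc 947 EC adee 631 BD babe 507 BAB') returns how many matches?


Pattern '[A-Z]+' finds one or more uppercase letters.
Text: 'bcc 947 EC adee 631 BD babe 507 BAB'
Scanning for matches:
  Match 1: 'EC'
  Match 2: 'BD'
  Match 3: 'BAB'
Total matches: 3

3


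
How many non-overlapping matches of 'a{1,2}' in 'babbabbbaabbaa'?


Pattern 'a{1,2}' matches between 1 and 2 consecutive a's (greedy).
String: 'babbabbbaabbaa'
Finding runs of a's and applying greedy matching:
  Run at pos 1: 'a' (length 1)
  Run at pos 4: 'a' (length 1)
  Run at pos 8: 'aa' (length 2)
  Run at pos 12: 'aa' (length 2)
Matches: ['a', 'a', 'aa', 'aa']
Count: 4

4


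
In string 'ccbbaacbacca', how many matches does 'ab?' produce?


Pattern 'ab?' matches 'a' optionally followed by 'b'.
String: 'ccbbaacbacca'
Scanning left to right for 'a' then checking next char:
  Match 1: 'a' (a not followed by b)
  Match 2: 'a' (a not followed by b)
  Match 3: 'a' (a not followed by b)
  Match 4: 'a' (a not followed by b)
Total matches: 4

4


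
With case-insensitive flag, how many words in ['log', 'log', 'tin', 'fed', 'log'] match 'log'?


Case-insensitive matching: compare each word's lowercase form to 'log'.
  'log' -> lower='log' -> MATCH
  'log' -> lower='log' -> MATCH
  'tin' -> lower='tin' -> no
  'fed' -> lower='fed' -> no
  'log' -> lower='log' -> MATCH
Matches: ['log', 'log', 'log']
Count: 3

3


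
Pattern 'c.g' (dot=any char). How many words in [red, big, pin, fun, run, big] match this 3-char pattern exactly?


Pattern 'c.g' means: starts with 'c', any single char, ends with 'g'.
Checking each word (must be exactly 3 chars):
  'red' (len=3): no
  'big' (len=3): no
  'pin' (len=3): no
  'fun' (len=3): no
  'run' (len=3): no
  'big' (len=3): no
Matching words: []
Total: 0

0


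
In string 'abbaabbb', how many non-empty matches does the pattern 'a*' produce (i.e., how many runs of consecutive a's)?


Pattern 'a*' matches zero or more a's. We want non-empty runs of consecutive a's.
String: 'abbaabbb'
Walking through the string to find runs of a's:
  Run 1: positions 0-0 -> 'a'
  Run 2: positions 3-4 -> 'aa'
Non-empty runs found: ['a', 'aa']
Count: 2

2


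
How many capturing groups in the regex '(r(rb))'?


To count capturing groups, count each '(' that starts a group.
Pattern: '(r(rb))'
Walking through the pattern:
  Position 0: '(' -> group #1
  Position 2: '(' -> group #2
Total capturing groups: 2

2


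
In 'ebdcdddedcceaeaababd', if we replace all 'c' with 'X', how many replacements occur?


re.sub('c', 'X', text) replaces every occurrence of 'c' with 'X'.
Text: 'ebdcdddedcceaeaababd'
Scanning for 'c':
  pos 3: 'c' -> replacement #1
  pos 9: 'c' -> replacement #2
  pos 10: 'c' -> replacement #3
Total replacements: 3

3


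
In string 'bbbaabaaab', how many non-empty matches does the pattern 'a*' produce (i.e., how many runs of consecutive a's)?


Pattern 'a*' matches zero or more a's. We want non-empty runs of consecutive a's.
String: 'bbbaabaaab'
Walking through the string to find runs of a's:
  Run 1: positions 3-4 -> 'aa'
  Run 2: positions 6-8 -> 'aaa'
Non-empty runs found: ['aa', 'aaa']
Count: 2

2


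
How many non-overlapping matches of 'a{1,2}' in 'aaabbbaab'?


Pattern 'a{1,2}' matches between 1 and 2 consecutive a's (greedy).
String: 'aaabbbaab'
Finding runs of a's and applying greedy matching:
  Run at pos 0: 'aaa' (length 3)
  Run at pos 6: 'aa' (length 2)
Matches: ['aa', 'a', 'aa']
Count: 3

3


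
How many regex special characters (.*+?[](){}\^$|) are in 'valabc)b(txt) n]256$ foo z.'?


Regex special characters are: . * + ? [ ] ( ) { } \ ^ $ |
Scanning 'valabc)b(txt) n]256$ foo z.':
  pos 6: ')' -> SPECIAL
  pos 8: '(' -> SPECIAL
  pos 12: ')' -> SPECIAL
  pos 15: ']' -> SPECIAL
  pos 19: '$' -> SPECIAL
  pos 26: '.' -> SPECIAL
Special chars found: [')', '(', ')', ']', '$', '.']
Total: 6

6


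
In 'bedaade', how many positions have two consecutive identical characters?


Looking for consecutive identical characters in 'bedaade':
  pos 0-1: 'b' vs 'e' -> different
  pos 1-2: 'e' vs 'd' -> different
  pos 2-3: 'd' vs 'a' -> different
  pos 3-4: 'a' vs 'a' -> MATCH ('aa')
  pos 4-5: 'a' vs 'd' -> different
  pos 5-6: 'd' vs 'e' -> different
Consecutive identical pairs: ['aa']
Count: 1

1


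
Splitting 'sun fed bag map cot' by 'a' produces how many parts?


Splitting by 'a' breaks the string at each occurrence of the separator.
Text: 'sun fed bag map cot'
Parts after split:
  Part 1: 'sun fed b'
  Part 2: 'g m'
  Part 3: 'p cot'
Total parts: 3

3


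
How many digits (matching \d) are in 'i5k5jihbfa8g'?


\d matches any digit 0-9.
Scanning 'i5k5jihbfa8g':
  pos 1: '5' -> DIGIT
  pos 3: '5' -> DIGIT
  pos 10: '8' -> DIGIT
Digits found: ['5', '5', '8']
Total: 3

3


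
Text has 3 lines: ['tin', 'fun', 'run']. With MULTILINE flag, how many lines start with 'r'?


With MULTILINE flag, ^ matches the start of each line.
Lines: ['tin', 'fun', 'run']
Checking which lines start with 'r':
  Line 1: 'tin' -> no
  Line 2: 'fun' -> no
  Line 3: 'run' -> MATCH
Matching lines: ['run']
Count: 1

1


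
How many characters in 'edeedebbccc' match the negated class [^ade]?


Negated class [^ade] matches any char NOT in {a, d, e}
Scanning 'edeedebbccc':
  pos 0: 'e' -> no (excluded)
  pos 1: 'd' -> no (excluded)
  pos 2: 'e' -> no (excluded)
  pos 3: 'e' -> no (excluded)
  pos 4: 'd' -> no (excluded)
  pos 5: 'e' -> no (excluded)
  pos 6: 'b' -> MATCH
  pos 7: 'b' -> MATCH
  pos 8: 'c' -> MATCH
  pos 9: 'c' -> MATCH
  pos 10: 'c' -> MATCH
Total matches: 5

5


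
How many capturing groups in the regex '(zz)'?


To count capturing groups, count each '(' that starts a group.
Pattern: '(zz)'
Walking through the pattern:
  Position 0: '(' -> group #1
Total capturing groups: 1

1


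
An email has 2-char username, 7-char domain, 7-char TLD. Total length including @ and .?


An email address has format: username@domain.tld
Username length: 2
'@' character: 1
Domain length: 7
'.' character: 1
TLD length: 7
Total = 2 + 1 + 7 + 1 + 7 = 18

18


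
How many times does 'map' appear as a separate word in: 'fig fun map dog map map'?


Scanning each word for exact match 'map':
  Word 1: 'fig' -> no
  Word 2: 'fun' -> no
  Word 3: 'map' -> MATCH
  Word 4: 'dog' -> no
  Word 5: 'map' -> MATCH
  Word 6: 'map' -> MATCH
Total matches: 3

3


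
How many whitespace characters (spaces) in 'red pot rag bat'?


\s matches whitespace characters (spaces, tabs, etc.).
Text: 'red pot rag bat'
This text has 4 words separated by spaces.
Number of spaces = number of words - 1 = 4 - 1 = 3

3


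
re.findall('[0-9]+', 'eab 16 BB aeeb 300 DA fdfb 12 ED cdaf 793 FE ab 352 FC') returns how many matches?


Pattern '[0-9]+' finds one or more digits.
Text: 'eab 16 BB aeeb 300 DA fdfb 12 ED cdaf 793 FE ab 352 FC'
Scanning for matches:
  Match 1: '16'
  Match 2: '300'
  Match 3: '12'
  Match 4: '793'
  Match 5: '352'
Total matches: 5

5


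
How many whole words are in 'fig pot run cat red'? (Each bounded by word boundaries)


Word boundaries (\b) mark the start/end of each word.
Text: 'fig pot run cat red'
Splitting by whitespace:
  Word 1: 'fig'
  Word 2: 'pot'
  Word 3: 'run'
  Word 4: 'cat'
  Word 5: 'red'
Total whole words: 5

5


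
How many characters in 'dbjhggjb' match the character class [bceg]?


Character class [bceg] matches any of: {b, c, e, g}
Scanning string 'dbjhggjb' character by character:
  pos 0: 'd' -> no
  pos 1: 'b' -> MATCH
  pos 2: 'j' -> no
  pos 3: 'h' -> no
  pos 4: 'g' -> MATCH
  pos 5: 'g' -> MATCH
  pos 6: 'j' -> no
  pos 7: 'b' -> MATCH
Total matches: 4

4


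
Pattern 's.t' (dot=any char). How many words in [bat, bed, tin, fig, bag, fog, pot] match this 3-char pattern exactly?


Pattern 's.t' means: starts with 's', any single char, ends with 't'.
Checking each word (must be exactly 3 chars):
  'bat' (len=3): no
  'bed' (len=3): no
  'tin' (len=3): no
  'fig' (len=3): no
  'bag' (len=3): no
  'fog' (len=3): no
  'pot' (len=3): no
Matching words: []
Total: 0

0


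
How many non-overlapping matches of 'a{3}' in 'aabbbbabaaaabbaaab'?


Pattern 'a{3}' matches exactly 3 consecutive a's (greedy, non-overlapping).
String: 'aabbbbabaaaabbaaab'
Scanning for runs of a's:
  Run at pos 0: 'aa' (length 2) -> 0 match(es)
  Run at pos 6: 'a' (length 1) -> 0 match(es)
  Run at pos 8: 'aaaa' (length 4) -> 1 match(es)
  Run at pos 14: 'aaa' (length 3) -> 1 match(es)
Matches found: ['aaa', 'aaa']
Total: 2

2


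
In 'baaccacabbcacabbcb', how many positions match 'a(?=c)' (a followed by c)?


Lookahead 'a(?=c)' matches 'a' only when followed by 'c'.
String: 'baaccacabbcacabbcb'
Checking each position where char is 'a':
  pos 1: 'a' -> no (next='a')
  pos 2: 'a' -> MATCH (next='c')
  pos 5: 'a' -> MATCH (next='c')
  pos 7: 'a' -> no (next='b')
  pos 11: 'a' -> MATCH (next='c')
  pos 13: 'a' -> no (next='b')
Matching positions: [2, 5, 11]
Count: 3

3


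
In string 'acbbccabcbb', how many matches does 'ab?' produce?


Pattern 'ab?' matches 'a' optionally followed by 'b'.
String: 'acbbccabcbb'
Scanning left to right for 'a' then checking next char:
  Match 1: 'a' (a not followed by b)
  Match 2: 'ab' (a followed by b)
Total matches: 2

2


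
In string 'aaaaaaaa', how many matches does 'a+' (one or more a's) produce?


Pattern 'a+' matches one or more consecutive a's.
String: 'aaaaaaaa'
Scanning for runs of a:
  Match 1: 'aaaaaaaa' (length 8)
Total matches: 1

1


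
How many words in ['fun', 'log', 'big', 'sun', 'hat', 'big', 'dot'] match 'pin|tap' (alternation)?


Alternation 'pin|tap' matches either 'pin' or 'tap'.
Checking each word:
  'fun' -> no
  'log' -> no
  'big' -> no
  'sun' -> no
  'hat' -> no
  'big' -> no
  'dot' -> no
Matches: []
Count: 0

0


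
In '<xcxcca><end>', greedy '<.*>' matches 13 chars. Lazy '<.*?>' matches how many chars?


Greedy '<.*>' tries to match as MUCH as possible.
Lazy '<.*?>' tries to match as LITTLE as possible.

String: '<xcxcca><end>'
Greedy '<.*>' starts at first '<' and extends to the LAST '>': '<xcxcca><end>' (13 chars)
Lazy '<.*?>' starts at first '<' and stops at the FIRST '>': '<xcxcca>' (8 chars)

8


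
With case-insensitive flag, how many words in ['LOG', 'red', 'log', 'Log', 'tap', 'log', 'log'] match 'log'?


Case-insensitive matching: compare each word's lowercase form to 'log'.
  'LOG' -> lower='log' -> MATCH
  'red' -> lower='red' -> no
  'log' -> lower='log' -> MATCH
  'Log' -> lower='log' -> MATCH
  'tap' -> lower='tap' -> no
  'log' -> lower='log' -> MATCH
  'log' -> lower='log' -> MATCH
Matches: ['LOG', 'log', 'Log', 'log', 'log']
Count: 5

5


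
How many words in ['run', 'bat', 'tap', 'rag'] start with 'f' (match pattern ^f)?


Pattern ^f anchors to start of word. Check which words begin with 'f':
  'run' -> no
  'bat' -> no
  'tap' -> no
  'rag' -> no
Matching words: []
Count: 0

0


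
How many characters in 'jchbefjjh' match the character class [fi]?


Character class [fi] matches any of: {f, i}
Scanning string 'jchbefjjh' character by character:
  pos 0: 'j' -> no
  pos 1: 'c' -> no
  pos 2: 'h' -> no
  pos 3: 'b' -> no
  pos 4: 'e' -> no
  pos 5: 'f' -> MATCH
  pos 6: 'j' -> no
  pos 7: 'j' -> no
  pos 8: 'h' -> no
Total matches: 1

1
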